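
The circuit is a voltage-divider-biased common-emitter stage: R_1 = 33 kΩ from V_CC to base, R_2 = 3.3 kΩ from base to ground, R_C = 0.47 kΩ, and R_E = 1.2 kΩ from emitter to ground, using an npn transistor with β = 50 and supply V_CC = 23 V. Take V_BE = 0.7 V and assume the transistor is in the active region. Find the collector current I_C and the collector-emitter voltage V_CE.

Thevenize the base divider: V_Th = V_CC·R_2/(R_1+R_2) = 23×3.3/36.3 = 2.09 V, R_Th = R_1‖R_2 = 3 kΩ.
Base-emitter loop: V_Th = I_B·R_Th + V_BE + (β+1)I_B·R_E, so I_B = (2.09 − 0.7) / (3 + 51×1.2) = 0.0217 mA.
I_C = β·I_B = 50×0.0217 = 1.08 mA, and I_E = (β+1)I_B = 1.1 mA.
V_CE = V_CC − I_C·R_C − I_E·R_E = 23 − 1.08×0.47 − 1.1×1.2 = 21.2 V.
V_CE = 21.2 V > 0.2 V confirms active-region operation.

I_C ≈ 1.1 mA, V_CE ≈ 21 V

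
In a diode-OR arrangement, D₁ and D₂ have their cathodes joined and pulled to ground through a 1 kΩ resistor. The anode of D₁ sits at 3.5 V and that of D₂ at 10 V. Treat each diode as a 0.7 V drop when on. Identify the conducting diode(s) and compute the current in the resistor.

Only D₂ conducts; I_R ≈ 9.3 mA

Assume both conduct. Then node N would need to be at both 3.5−0.7 = 2.8 V and 10−0.7 = 9.3 V, which is impossible.
Assume only D₂ conducts: V_N = 10 − 0.7 = 9.3 V, so I_R = 9.3/1 = 9.3 mA.
Check D₁: its anode-to-cathode voltage is 3.5 − 9.3 = -5.8 V < 0.7 V, so it is off. The assumption is consistent.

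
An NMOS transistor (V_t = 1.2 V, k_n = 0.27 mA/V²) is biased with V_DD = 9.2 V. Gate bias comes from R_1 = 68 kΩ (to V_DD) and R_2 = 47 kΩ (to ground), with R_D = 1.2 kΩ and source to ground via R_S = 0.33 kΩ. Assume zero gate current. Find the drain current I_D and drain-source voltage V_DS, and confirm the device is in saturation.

I_D ≈ 0.73 mA, V_DS ≈ 8.1 V

V_G = V_DD·R_2/(R_1+R_2) = 9.2×47/115 = 3.76 V.
Assume saturation: I_D = (k_n/2)(V_GS − V_t)² with V_GS = V_G − I_D·R_S = 3.76 − 0.33·I_D.
Substituting gives 0.0147·I_D² − 1.23·I_D + 0.885 = 0, with roots I_D = 0.727 or 82.8 mA.
The root I_D = 82.8 mA gives V_GS = -23.6 V ≤ V_t, so take I_D = 0.727 mA.
Then V_GS = 3.52 V and V_DS = V_DD − I_D(R_D+R_S) = 9.2 − 0.727×1.53 = 8.09 V.
Saturation requires V_DS ≥ V_GS − V_t = 2.32 V; 8.09 ≥ 2.32 ✓.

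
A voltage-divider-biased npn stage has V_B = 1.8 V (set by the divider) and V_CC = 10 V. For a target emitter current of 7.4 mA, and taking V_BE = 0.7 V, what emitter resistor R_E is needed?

V_E = V_B − V_BE = 1.8 − 0.7 = 1.1 V.
R_E = V_E / I_E = 1.1 / 7.4 = 0.149 kΩ.

R_E ≈ 0.15 kΩ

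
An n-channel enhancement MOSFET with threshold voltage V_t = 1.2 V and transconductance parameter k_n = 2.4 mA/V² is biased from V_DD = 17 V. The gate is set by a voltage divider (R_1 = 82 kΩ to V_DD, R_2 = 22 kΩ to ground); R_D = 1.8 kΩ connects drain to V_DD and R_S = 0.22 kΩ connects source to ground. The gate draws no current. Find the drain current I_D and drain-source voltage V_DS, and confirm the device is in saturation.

I_D ≈ 3.3 mA, V_DS ≈ 10 V

V_G = V_DD·R_2/(R_1+R_2) = 17×22/104 = 3.6 V.
Assume saturation: I_D = (k_n/2)(V_GS − V_t)² with V_GS = V_G − I_D·R_S = 3.6 − 0.22·I_D.
Substituting gives 0.0581·I_D² − 2.27·I_D + 6.89 = 0, with roots I_D = 3.33 or 35.7 mA.
The root I_D = 35.7 mA gives V_GS = -4.25 V ≤ V_t, so take I_D = 3.33 mA.
Then V_GS = 2.86 V and V_DS = V_DD − I_D(R_D+R_S) = 17 − 3.33×2.02 = 10.3 V.
Saturation requires V_DS ≥ V_GS − V_t = 1.66 V; 10.3 ≥ 1.66 ✓.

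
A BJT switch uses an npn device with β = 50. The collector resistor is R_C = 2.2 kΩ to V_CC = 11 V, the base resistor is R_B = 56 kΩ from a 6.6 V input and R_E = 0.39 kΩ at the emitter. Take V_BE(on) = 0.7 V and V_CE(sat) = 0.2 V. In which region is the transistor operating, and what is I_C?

Assume active. Base-emitter loop: I_B = (V_BB − V_BE)/(R_B + (β+1)R_E) = (6.6 − 0.7)/(56 + 51×0.39) = 0.0777 mA.
I_C = β·I_B = 50×0.0777 = 3.89 mA.
V_CE = V_CC − I_C·R_C − I_E·R_E = 11 − 3.89×2.2 − 3.96×0.39 = 0.902 V > V_CE(sat), so the active-region assumption holds.

active; I_C ≈ 3.9 mA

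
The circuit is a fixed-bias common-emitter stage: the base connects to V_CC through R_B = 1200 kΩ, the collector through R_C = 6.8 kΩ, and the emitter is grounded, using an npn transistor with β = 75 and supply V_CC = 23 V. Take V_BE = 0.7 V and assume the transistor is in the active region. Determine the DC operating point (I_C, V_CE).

Base loop: V_CC = I_B·R_B + V_BE, so I_B = (23 − 0.7)/1200 kΩ = 0.0186 mA.
In the active region I_C = β·I_B = 75 × 0.0186 = 1.39 mA.
Collector loop: V_CE = V_CC − I_C·R_C = 23 − 1.39×6.8 = 13.5 V.
Since V_CE = 13.5 V > V_CE(sat) ≈ 0.2 V, the transistor is in the active region as assumed.

I_C ≈ 1.4 mA, V_CE ≈ 14 V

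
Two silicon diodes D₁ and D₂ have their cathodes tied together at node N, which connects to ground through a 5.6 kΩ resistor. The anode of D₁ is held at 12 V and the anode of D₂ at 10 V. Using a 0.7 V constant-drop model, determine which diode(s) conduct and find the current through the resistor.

Only D₁ conducts; I_R ≈ 2 mA

Assume both conduct. Then node N would need to be at both 12−0.7 = 11.3 V and 10−0.7 = 9.3 V, which is impossible.
Assume only D₁ conducts: V_N = 12 − 0.7 = 11.3 V, so I_R = 11.3/5.6 = 2.02 mA.
Check D₂: its anode-to-cathode voltage is 10 − 11.3 = -1.3 V < 0.7 V, so it is off. The assumption is consistent.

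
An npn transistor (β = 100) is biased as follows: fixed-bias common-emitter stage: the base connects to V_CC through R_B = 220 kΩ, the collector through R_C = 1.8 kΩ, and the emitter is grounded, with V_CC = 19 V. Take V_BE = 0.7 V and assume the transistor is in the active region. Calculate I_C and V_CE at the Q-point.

I_C ≈ 8.3 mA, V_CE ≈ 4 V

Base loop: V_CC = I_B·R_B + V_BE, so I_B = (19 − 0.7)/220 kΩ = 0.0832 mA.
In the active region I_C = β·I_B = 100 × 0.0832 = 8.32 mA.
Collector loop: V_CE = V_CC − I_C·R_C = 19 − 8.32×1.8 = 4.03 V.
Since V_CE = 4.03 V > V_CE(sat) ≈ 0.2 V, the transistor is in the active region as assumed.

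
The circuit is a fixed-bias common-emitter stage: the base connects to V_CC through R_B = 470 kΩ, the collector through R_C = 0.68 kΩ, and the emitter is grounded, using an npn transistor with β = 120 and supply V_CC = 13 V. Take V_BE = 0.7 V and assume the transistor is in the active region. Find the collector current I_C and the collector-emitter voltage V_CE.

I_C ≈ 3.1 mA, V_CE ≈ 11 V

Base loop: V_CC = I_B·R_B + V_BE, so I_B = (13 − 0.7)/470 kΩ = 0.0262 mA.
In the active region I_C = β·I_B = 120 × 0.0262 = 3.14 mA.
Collector loop: V_CE = V_CC − I_C·R_C = 13 − 3.14×0.68 = 10.9 V.
Since V_CE = 10.9 V > V_CE(sat) ≈ 0.2 V, the transistor is in the active region as assumed.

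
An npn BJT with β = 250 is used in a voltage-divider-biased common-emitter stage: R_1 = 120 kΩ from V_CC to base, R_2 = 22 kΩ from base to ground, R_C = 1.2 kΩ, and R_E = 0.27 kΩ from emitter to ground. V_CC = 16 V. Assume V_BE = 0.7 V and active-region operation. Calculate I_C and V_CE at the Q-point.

I_C ≈ 5.1 mA, V_CE ≈ 8.4 V

Thevenize the base divider: V_Th = V_CC·R_2/(R_1+R_2) = 16×22/142 = 2.48 V, R_Th = R_1‖R_2 = 18.6 kΩ.
Base-emitter loop: V_Th = I_B·R_Th + V_BE + (β+1)I_B·R_E, so I_B = (2.48 − 0.7) / (18.6 + 251×0.27) = 0.0206 mA.
I_C = β·I_B = 250×0.0206 = 5.15 mA, and I_E = (β+1)I_B = 5.17 mA.
V_CE = V_CC − I_C·R_C − I_E·R_E = 16 − 5.15×1.2 − 5.17×0.27 = 8.42 V.
V_CE = 8.42 V > 0.2 V confirms active-region operation.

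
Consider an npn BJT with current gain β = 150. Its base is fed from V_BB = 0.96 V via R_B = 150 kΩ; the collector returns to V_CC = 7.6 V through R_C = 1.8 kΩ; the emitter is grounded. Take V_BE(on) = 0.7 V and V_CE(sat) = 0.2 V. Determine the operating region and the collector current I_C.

active; I_C ≈ 0.26 mA

Assume active. Base-emitter loop: I_B = (V_BB − V_BE)/R_B = (0.96 − 0.7)/150 = 0.00173 mA.
I_C = β·I_B = 150×0.00173 = 0.26 mA.
V_CE = V_CC − I_C·R_C = 7.6 − 0.26×1.8 = 7.13 V > V_CE(sat), so the active-region assumption holds.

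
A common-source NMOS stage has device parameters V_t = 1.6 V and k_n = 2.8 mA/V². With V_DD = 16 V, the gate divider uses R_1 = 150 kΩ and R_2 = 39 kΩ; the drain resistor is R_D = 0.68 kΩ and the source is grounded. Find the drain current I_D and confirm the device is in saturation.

V_G = V_DD·R_2/(R_1+R_2) = 16×39/189 = 3.3 V. With the source grounded, V_GS = V_G = 3.3 V.
Assume saturation: I_D = (k_n/2)(V_GS − V_t)² = (2.8/2)×(3.3 − 1.6)² = 1.4×1.7² = 4.05 mA.
V_DS = V_DD − I_D·R_D = 16 − 4.05×0.68 = 13.2 V.
Saturation requires V_DS ≥ V_GS − V_t = 1.7 V; 13.2 ≥ 1.7 ✓.

I_D ≈ 4.1 mA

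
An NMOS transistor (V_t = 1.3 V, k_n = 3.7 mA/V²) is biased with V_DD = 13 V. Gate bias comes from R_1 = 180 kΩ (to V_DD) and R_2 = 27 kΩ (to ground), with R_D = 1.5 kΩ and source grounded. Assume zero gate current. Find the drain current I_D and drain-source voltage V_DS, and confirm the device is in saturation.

I_D ≈ 0.29 mA, V_DS ≈ 13 V

V_G = V_DD·R_2/(R_1+R_2) = 13×27/207 = 1.7 V. With the source grounded, V_GS = V_G = 1.7 V.
Assume saturation: I_D = (k_n/2)(V_GS − V_t)² = (3.7/2)×(1.7 − 1.3)² = 1.85×0.396² = 0.29 mA.
V_DS = V_DD − I_D·R_D = 13 − 0.29×1.5 = 12.6 V.
Saturation requires V_DS ≥ V_GS − V_t = 0.396 V; 12.6 ≥ 0.396 ✓.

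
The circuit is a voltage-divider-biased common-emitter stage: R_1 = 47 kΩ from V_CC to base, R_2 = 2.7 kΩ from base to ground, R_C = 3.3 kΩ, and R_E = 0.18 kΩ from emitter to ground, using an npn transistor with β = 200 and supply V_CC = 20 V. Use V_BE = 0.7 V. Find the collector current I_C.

I_C ≈ 2 mA

Thevenize the base divider: V_Th = V_CC·R_2/(R_1+R_2) = 20×2.7/49.7 = 1.09 V, R_Th = R_1‖R_2 = 2.55 kΩ.
Base-emitter loop: V_Th = I_B·R_Th + V_BE + (β+1)I_B·R_E, so I_B = (1.09 − 0.7) / (2.55 + 201×0.18) = 0.00998 mA.
I_C = β·I_B = 200×0.00998 = 2 mA, and I_E = (β+1)I_B = 2.01 mA.
V_CE = V_CC − I_C·R_C − I_E·R_E = 20 − 2×3.3 − 2.01×0.18 = 13.1 V.
V_CE = 13.1 V > 0.2 V confirms active-region operation.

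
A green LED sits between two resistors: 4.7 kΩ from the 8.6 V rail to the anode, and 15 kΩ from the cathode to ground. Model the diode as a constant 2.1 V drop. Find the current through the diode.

I ≈ 0.33 mA

The two resistors are in series with the diode, so KVL gives 8.6 = I·4.7 + 2.1 + I·15.
I = (8.6 − 2.1) / (4.7 + 15) kΩ = 6.5 / 19.7 = 0.33 mA.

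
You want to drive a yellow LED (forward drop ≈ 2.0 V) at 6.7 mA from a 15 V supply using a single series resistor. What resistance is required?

The resistor drops V_S − V_D = 15 − 2.0 = 13 V at 6.7 mA.
R = 13 V / 6.7 mA = 1.94 kΩ.

R ≈ 1.9 kΩ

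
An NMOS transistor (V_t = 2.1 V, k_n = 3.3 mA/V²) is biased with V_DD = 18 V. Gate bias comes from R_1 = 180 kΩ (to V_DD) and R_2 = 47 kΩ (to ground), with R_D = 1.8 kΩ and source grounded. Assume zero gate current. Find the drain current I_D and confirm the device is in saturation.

V_G = V_DD·R_2/(R_1+R_2) = 18×47/227 = 3.73 V. With the source grounded, V_GS = V_G = 3.73 V.
Assume saturation: I_D = (k_n/2)(V_GS − V_t)² = (3.3/2)×(3.73 − 2.1)² = 1.65×1.63² = 4.37 mA.
V_DS = V_DD − I_D·R_D = 18 − 4.37×1.8 = 10.1 V.
Saturation requires V_DS ≥ V_GS − V_t = 1.63 V; 10.1 ≥ 1.63 ✓.

I_D ≈ 4.4 mA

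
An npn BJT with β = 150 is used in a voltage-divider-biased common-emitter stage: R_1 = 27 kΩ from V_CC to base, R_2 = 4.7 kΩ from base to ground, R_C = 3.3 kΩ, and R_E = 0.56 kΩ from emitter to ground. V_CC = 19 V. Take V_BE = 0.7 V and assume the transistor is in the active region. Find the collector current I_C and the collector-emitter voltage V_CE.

I_C ≈ 3.6 mA, V_CE ≈ 5.1 V

Thevenize the base divider: V_Th = V_CC·R_2/(R_1+R_2) = 19×4.7/31.7 = 2.82 V, R_Th = R_1‖R_2 = 4 kΩ.
Base-emitter loop: V_Th = I_B·R_Th + V_BE + (β+1)I_B·R_E, so I_B = (2.82 − 0.7) / (4 + 151×0.56) = 0.0239 mA.
I_C = β·I_B = 150×0.0239 = 3.59 mA, and I_E = (β+1)I_B = 3.61 mA.
V_CE = V_CC − I_C·R_C − I_E·R_E = 19 − 3.59×3.3 − 3.61×0.56 = 5.15 V.
V_CE = 5.15 V > 0.2 V confirms active-region operation.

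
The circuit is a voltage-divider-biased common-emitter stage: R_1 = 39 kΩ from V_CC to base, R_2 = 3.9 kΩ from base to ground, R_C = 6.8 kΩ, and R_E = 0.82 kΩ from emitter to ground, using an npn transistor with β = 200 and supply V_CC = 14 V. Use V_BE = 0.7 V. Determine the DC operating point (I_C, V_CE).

I_C ≈ 0.68 mA, V_CE ≈ 8.8 V

Thevenize the base divider: V_Th = V_CC·R_2/(R_1+R_2) = 14×3.9/42.9 = 1.27 V, R_Th = R_1‖R_2 = 3.55 kΩ.
Base-emitter loop: V_Th = I_B·R_Th + V_BE + (β+1)I_B·R_E, so I_B = (1.27 − 0.7) / (3.55 + 201×0.82) = 0.0034 mA.
I_C = β·I_B = 200×0.0034 = 0.68 mA, and I_E = (β+1)I_B = 0.684 mA.
V_CE = V_CC − I_C·R_C − I_E·R_E = 14 − 0.68×6.8 − 0.684×0.82 = 8.81 V.
V_CE = 8.81 V > 0.2 V confirms active-region operation.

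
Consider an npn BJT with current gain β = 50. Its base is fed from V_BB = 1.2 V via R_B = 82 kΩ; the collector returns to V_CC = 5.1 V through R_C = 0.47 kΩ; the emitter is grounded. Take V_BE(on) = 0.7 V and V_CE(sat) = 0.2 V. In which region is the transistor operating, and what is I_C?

active; I_C ≈ 0.3 mA

Assume active. Base-emitter loop: I_B = (V_BB − V_BE)/R_B = (1.2 − 0.7)/82 = 0.0061 mA.
I_C = β·I_B = 50×0.0061 = 0.305 mA.
V_CE = V_CC − I_C·R_C = 5.1 − 0.305×0.47 = 4.96 V > V_CE(sat), so the active-region assumption holds.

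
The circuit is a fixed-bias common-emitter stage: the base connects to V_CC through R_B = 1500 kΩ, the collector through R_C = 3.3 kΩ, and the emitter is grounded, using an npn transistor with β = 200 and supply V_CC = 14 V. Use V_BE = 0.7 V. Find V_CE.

Base loop: V_CC = I_B·R_B + V_BE, so I_B = (14 − 0.7)/1500 kΩ = 0.00887 mA.
In the active region I_C = β·I_B = 200 × 0.00887 = 1.77 mA.
Collector loop: V_CE = V_CC − I_C·R_C = 14 − 1.77×3.3 = 8.15 V.
Since V_CE = 8.15 V > V_CE(sat) ≈ 0.2 V, the transistor is in the active region as assumed.

V_CE ≈ 8.1 V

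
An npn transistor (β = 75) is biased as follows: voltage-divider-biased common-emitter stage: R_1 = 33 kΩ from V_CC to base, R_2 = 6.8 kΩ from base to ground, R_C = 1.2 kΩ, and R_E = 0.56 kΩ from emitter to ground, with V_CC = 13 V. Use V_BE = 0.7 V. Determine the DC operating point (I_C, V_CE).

Thevenize the base divider: V_Th = V_CC·R_2/(R_1+R_2) = 13×6.8/39.8 = 2.22 V, R_Th = R_1‖R_2 = 5.64 kΩ.
Base-emitter loop: V_Th = I_B·R_Th + V_BE + (β+1)I_B·R_E, so I_B = (2.22 − 0.7) / (5.64 + 76×0.56) = 0.0316 mA.
I_C = β·I_B = 75×0.0316 = 2.37 mA, and I_E = (β+1)I_B = 2.4 mA.
V_CE = V_CC − I_C·R_C − I_E·R_E = 13 − 2.37×1.2 − 2.4×0.56 = 8.82 V.
V_CE = 8.82 V > 0.2 V confirms active-region operation.

I_C ≈ 2.4 mA, V_CE ≈ 8.8 V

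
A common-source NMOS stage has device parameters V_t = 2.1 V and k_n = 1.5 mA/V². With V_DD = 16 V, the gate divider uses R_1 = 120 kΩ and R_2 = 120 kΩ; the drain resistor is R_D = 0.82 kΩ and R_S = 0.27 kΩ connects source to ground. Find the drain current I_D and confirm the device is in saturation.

V_G = V_DD·R_2/(R_1+R_2) = 16×120/240 = 8 V.
Assume saturation: I_D = (k_n/2)(V_GS − V_t)² with V_GS = V_G − I_D·R_S = 8 − 0.27·I_D.
Substituting gives 0.0547·I_D² − 3.39·I_D + 26.1 = 0, with roots I_D = 9.01 or 53 mA.
The root I_D = 53 mA gives V_GS = -6.3 V ≤ V_t, so take I_D = 9.01 mA.
Then V_GS = 5.57 V and V_DS = V_DD − I_D(R_D+R_S) = 16 − 9.01×1.09 = 6.18 V.
Saturation requires V_DS ≥ V_GS − V_t = 3.47 V; 6.18 ≥ 3.47 ✓.

I_D ≈ 9 mA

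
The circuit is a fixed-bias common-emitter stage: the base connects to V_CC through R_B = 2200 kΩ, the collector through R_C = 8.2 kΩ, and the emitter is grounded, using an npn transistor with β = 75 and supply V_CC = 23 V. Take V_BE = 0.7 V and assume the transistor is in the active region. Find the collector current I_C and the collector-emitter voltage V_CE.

I_C ≈ 0.76 mA, V_CE ≈ 17 V

Base loop: V_CC = I_B·R_B + V_BE, so I_B = (23 − 0.7)/2200 kΩ = 0.0101 mA.
In the active region I_C = β·I_B = 75 × 0.0101 = 0.76 mA.
Collector loop: V_CE = V_CC − I_C·R_C = 23 − 0.76×8.2 = 16.8 V.
Since V_CE = 16.8 V > V_CE(sat) ≈ 0.2 V, the transistor is in the active region as assumed.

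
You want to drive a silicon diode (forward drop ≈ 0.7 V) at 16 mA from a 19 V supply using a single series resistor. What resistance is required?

The resistor drops V_S − V_D = 19 − 0.7 = 18.3 V at 16 mA.
R = 18.3 V / 16 mA = 1.14 kΩ.

R ≈ 1.1 kΩ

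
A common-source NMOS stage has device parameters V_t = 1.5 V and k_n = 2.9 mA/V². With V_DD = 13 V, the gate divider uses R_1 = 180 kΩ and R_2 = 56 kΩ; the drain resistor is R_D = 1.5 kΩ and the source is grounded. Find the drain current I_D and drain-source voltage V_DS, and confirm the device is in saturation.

I_D ≈ 3.6 mA, V_DS ≈ 7.5 V

V_G = V_DD·R_2/(R_1+R_2) = 13×56/236 = 3.08 V. With the source grounded, V_GS = V_G = 3.08 V.
Assume saturation: I_D = (k_n/2)(V_GS − V_t)² = (2.9/2)×(3.08 − 1.5)² = 1.45×1.58² = 3.64 mA.
V_DS = V_DD − I_D·R_D = 13 − 3.64×1.5 = 7.54 V.
Saturation requires V_DS ≥ V_GS − V_t = 1.58 V; 7.54 ≥ 1.58 ✓.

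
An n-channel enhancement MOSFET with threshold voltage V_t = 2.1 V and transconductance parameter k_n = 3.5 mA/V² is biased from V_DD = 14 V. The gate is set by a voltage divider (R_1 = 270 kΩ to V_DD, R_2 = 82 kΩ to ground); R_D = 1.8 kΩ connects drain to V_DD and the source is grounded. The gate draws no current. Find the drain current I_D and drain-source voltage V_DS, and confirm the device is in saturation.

V_G = V_DD·R_2/(R_1+R_2) = 14×82/352 = 3.26 V. With the source grounded, V_GS = V_G = 3.26 V.
Assume saturation: I_D = (k_n/2)(V_GS − V_t)² = (3.5/2)×(3.26 − 2.1)² = 1.75×1.16² = 2.36 mA.
V_DS = V_DD − I_D·R_D = 14 − 2.36×1.8 = 9.75 V.
Saturation requires V_DS ≥ V_GS − V_t = 1.16 V; 9.75 ≥ 1.16 ✓.

I_D ≈ 2.4 mA, V_DS ≈ 9.8 V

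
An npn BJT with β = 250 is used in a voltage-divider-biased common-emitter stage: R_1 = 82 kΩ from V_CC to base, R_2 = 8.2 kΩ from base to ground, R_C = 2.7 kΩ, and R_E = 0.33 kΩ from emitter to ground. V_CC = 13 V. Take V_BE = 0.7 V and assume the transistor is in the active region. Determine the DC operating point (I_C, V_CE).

Thevenize the base divider: V_Th = V_CC·R_2/(R_1+R_2) = 13×8.2/90.2 = 1.18 V, R_Th = R_1‖R_2 = 7.45 kΩ.
Base-emitter loop: V_Th = I_B·R_Th + V_BE + (β+1)I_B·R_E, so I_B = (1.18 − 0.7) / (7.45 + 251×0.33) = 0.00534 mA.
I_C = β·I_B = 250×0.00534 = 1.33 mA, and I_E = (β+1)I_B = 1.34 mA.
V_CE = V_CC − I_C·R_C − I_E·R_E = 13 − 1.33×2.7 − 1.34×0.33 = 8.96 V.
V_CE = 8.96 V > 0.2 V confirms active-region operation.

I_C ≈ 1.3 mA, V_CE ≈ 9 V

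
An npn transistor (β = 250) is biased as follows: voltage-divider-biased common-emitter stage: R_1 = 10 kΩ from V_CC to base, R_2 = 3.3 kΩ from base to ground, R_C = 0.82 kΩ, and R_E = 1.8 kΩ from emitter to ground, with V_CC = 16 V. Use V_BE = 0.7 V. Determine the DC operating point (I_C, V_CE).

I_C ≈ 1.8 mA, V_CE ≈ 11 V

Thevenize the base divider: V_Th = V_CC·R_2/(R_1+R_2) = 16×3.3/13.3 = 3.97 V, R_Th = R_1‖R_2 = 2.48 kΩ.
Base-emitter loop: V_Th = I_B·R_Th + V_BE + (β+1)I_B·R_E, so I_B = (3.97 − 0.7) / (2.48 + 251×1.8) = 0.0072 mA.
I_C = β·I_B = 250×0.0072 = 1.8 mA, and I_E = (β+1)I_B = 1.81 mA.
V_CE = V_CC − I_C·R_C − I_E·R_E = 16 − 1.8×0.82 − 1.81×1.8 = 11.3 V.
V_CE = 11.3 V > 0.2 V confirms active-region operation.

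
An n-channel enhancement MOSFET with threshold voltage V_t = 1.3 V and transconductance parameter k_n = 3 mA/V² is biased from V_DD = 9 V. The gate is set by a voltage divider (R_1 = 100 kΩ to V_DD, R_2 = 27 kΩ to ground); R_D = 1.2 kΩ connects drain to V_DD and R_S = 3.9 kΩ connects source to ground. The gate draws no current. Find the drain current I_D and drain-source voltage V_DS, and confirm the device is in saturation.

V_G = V_DD·R_2/(R_1+R_2) = 9×27/127 = 1.91 V.
Assume saturation: I_D = (k_n/2)(V_GS − V_t)² with V_GS = V_G − I_D·R_S = 1.91 − 3.9·I_D.
Substituting gives 22.8·I_D² − 8.18·I_D + 0.564 = 0, with roots I_D = 0.0933 or 0.265 mA.
The root I_D = 0.265 mA gives V_GS = 0.88 V ≤ V_t, so take I_D = 0.0933 mA.
Then V_GS = 1.55 V and V_DS = V_DD − I_D(R_D+R_S) = 9 − 0.0933×5.1 = 8.52 V.
Saturation requires V_DS ≥ V_GS − V_t = 0.249 V; 8.52 ≥ 0.249 ✓.

I_D ≈ 0.093 mA, V_DS ≈ 8.5 V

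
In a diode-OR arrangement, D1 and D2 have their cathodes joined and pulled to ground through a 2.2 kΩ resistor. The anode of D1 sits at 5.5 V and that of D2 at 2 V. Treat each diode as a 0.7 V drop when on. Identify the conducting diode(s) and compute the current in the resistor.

Only D1 conducts; I_R ≈ 2.2 mA

Assume both conduct. Then node N would need to be at both 5.5−0.7 = 4.8 V and 2−0.7 = 1.3 V, which is impossible.
Assume only D1 conducts: V_N = 5.5 − 0.7 = 4.8 V, so I_R = 4.8/2.2 = 2.18 mA.
Check D2: its anode-to-cathode voltage is 2 − 4.8 = -2.8 V < 0.7 V, so it is off. The assumption is consistent.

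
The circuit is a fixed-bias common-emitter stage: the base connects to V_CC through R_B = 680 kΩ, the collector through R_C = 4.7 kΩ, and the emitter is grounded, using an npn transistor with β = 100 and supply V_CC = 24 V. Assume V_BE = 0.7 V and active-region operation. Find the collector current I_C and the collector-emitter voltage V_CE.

I_C ≈ 3.4 mA, V_CE ≈ 7.9 V

Base loop: V_CC = I_B·R_B + V_BE, so I_B = (24 − 0.7)/680 kΩ = 0.0343 mA.
In the active region I_C = β·I_B = 100 × 0.0343 = 3.43 mA.
Collector loop: V_CE = V_CC − I_C·R_C = 24 − 3.43×4.7 = 7.9 V.
Since V_CE = 7.9 V > V_CE(sat) ≈ 0.2 V, the transistor is in the active region as assumed.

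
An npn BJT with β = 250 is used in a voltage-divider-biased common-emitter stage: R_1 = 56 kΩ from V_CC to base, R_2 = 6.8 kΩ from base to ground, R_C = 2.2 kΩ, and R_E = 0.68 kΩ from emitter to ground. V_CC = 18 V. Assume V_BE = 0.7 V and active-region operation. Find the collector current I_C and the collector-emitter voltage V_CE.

Thevenize the base divider: V_Th = V_CC·R_2/(R_1+R_2) = 18×6.8/62.8 = 1.95 V, R_Th = R_1‖R_2 = 6.06 kΩ.
Base-emitter loop: V_Th = I_B·R_Th + V_BE + (β+1)I_B·R_E, so I_B = (1.95 − 0.7) / (6.06 + 251×0.68) = 0.00707 mA.
I_C = β·I_B = 250×0.00707 = 1.77 mA, and I_E = (β+1)I_B = 1.77 mA.
V_CE = V_CC − I_C·R_C − I_E·R_E = 18 − 1.77×2.2 − 1.77×0.68 = 12.9 V.
V_CE = 12.9 V > 0.2 V confirms active-region operation.

I_C ≈ 1.8 mA, V_CE ≈ 13 V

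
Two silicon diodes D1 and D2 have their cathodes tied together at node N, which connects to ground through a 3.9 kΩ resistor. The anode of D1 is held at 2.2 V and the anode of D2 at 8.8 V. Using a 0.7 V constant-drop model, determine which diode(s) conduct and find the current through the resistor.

Only D2 conducts; I_R ≈ 2.1 mA

Assume both conduct. Then node N would need to be at both 2.2−0.7 = 1.5 V and 8.8−0.7 = 8.1 V, which is impossible.
Assume only D2 conducts: V_N = 8.8 − 0.7 = 8.1 V, so I_R = 8.1/3.9 = 2.08 mA.
Check D1: its anode-to-cathode voltage is 2.2 − 8.1 = -5.9 V < 0.7 V, so it is off. The assumption is consistent.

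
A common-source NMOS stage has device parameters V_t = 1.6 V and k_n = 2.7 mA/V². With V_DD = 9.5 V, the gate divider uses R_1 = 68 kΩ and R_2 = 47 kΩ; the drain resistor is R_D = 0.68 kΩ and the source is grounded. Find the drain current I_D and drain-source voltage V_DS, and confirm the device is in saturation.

I_D ≈ 7 mA, V_DS ≈ 4.7 V

V_G = V_DD·R_2/(R_1+R_2) = 9.5×47/115 = 3.88 V. With the source grounded, V_GS = V_G = 3.88 V.
Assume saturation: I_D = (k_n/2)(V_GS − V_t)² = (2.7/2)×(3.88 − 1.6)² = 1.35×2.28² = 7.03 mA.
V_DS = V_DD − I_D·R_D = 9.5 − 7.03×0.68 = 4.72 V.
Saturation requires V_DS ≥ V_GS − V_t = 2.28 V; 4.72 ≥ 2.28 ✓.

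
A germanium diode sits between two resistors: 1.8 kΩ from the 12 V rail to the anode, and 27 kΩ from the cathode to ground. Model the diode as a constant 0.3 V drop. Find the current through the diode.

The two resistors are in series with the diode, so KVL gives 12 = I·1.8 + 0.3 + I·27.
I = (12 − 0.3) / (1.8 + 27) kΩ = 11.7 / 28.8 = 0.406 mA.

I ≈ 0.41 mA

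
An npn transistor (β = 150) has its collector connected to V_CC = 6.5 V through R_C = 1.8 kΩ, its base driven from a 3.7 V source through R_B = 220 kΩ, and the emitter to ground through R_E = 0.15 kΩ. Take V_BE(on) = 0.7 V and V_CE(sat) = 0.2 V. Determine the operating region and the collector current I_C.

active; I_C ≈ 1.9 mA

Assume active. Base-emitter loop: I_B = (V_BB − V_BE)/(R_B + (β+1)R_E) = (3.7 − 0.7)/(220 + 151×0.15) = 0.0124 mA.
I_C = β·I_B = 150×0.0124 = 1.85 mA.
V_CE = V_CC − I_C·R_C − I_E·R_E = 6.5 − 1.85×1.8 − 1.87×0.15 = 2.88 V > V_CE(sat), so the active-region assumption holds.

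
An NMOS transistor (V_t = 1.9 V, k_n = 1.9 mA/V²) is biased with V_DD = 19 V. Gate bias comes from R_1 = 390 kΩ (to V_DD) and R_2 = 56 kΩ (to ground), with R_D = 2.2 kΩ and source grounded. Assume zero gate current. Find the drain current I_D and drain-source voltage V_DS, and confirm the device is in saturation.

I_D ≈ 0.22 mA, V_DS ≈ 19 V

V_G = V_DD·R_2/(R_1+R_2) = 19×56/446 = 2.39 V. With the source grounded, V_GS = V_G = 2.39 V.
Assume saturation: I_D = (k_n/2)(V_GS − V_t)² = (1.9/2)×(2.39 − 1.9)² = 0.95×0.486² = 0.224 mA.
V_DS = V_DD − I_D·R_D = 19 − 0.224×2.2 = 18.5 V.
Saturation requires V_DS ≥ V_GS − V_t = 0.486 V; 18.5 ≥ 0.486 ✓.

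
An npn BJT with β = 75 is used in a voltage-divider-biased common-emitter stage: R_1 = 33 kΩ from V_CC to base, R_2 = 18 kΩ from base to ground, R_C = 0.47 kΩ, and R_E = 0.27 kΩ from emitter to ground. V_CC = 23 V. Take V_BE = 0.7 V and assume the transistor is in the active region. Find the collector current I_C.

I_C ≈ 17 mA

Thevenize the base divider: V_Th = V_CC·R_2/(R_1+R_2) = 23×18/51 = 8.12 V, R_Th = R_1‖R_2 = 11.6 kΩ.
Base-emitter loop: V_Th = I_B·R_Th + V_BE + (β+1)I_B·R_E, so I_B = (8.12 − 0.7) / (11.6 + 76×0.27) = 0.231 mA.
I_C = β·I_B = 75×0.231 = 17.3 mA, and I_E = (β+1)I_B = 17.5 mA.
V_CE = V_CC − I_C·R_C − I_E·R_E = 23 − 17.3×0.47 − 17.5×0.27 = 10.1 V.
V_CE = 10.1 V > 0.2 V confirms active-region operation.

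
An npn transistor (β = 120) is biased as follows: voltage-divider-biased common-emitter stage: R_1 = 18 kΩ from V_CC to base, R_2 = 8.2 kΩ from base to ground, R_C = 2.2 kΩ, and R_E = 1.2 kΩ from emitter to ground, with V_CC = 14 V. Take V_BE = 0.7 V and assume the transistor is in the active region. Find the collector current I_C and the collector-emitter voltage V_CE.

Thevenize the base divider: V_Th = V_CC·R_2/(R_1+R_2) = 14×8.2/26.2 = 4.38 V, R_Th = R_1‖R_2 = 5.63 kΩ.
Base-emitter loop: V_Th = I_B·R_Th + V_BE + (β+1)I_B·R_E, so I_B = (4.38 − 0.7) / (5.63 + 121×1.2) = 0.0244 mA.
I_C = β·I_B = 120×0.0244 = 2.93 mA, and I_E = (β+1)I_B = 2.95 mA.
V_CE = V_CC − I_C·R_C − I_E·R_E = 14 − 2.93×2.2 − 2.95×1.2 = 4.01 V.
V_CE = 4.01 V > 0.2 V confirms active-region operation.

I_C ≈ 2.9 mA, V_CE ≈ 4 V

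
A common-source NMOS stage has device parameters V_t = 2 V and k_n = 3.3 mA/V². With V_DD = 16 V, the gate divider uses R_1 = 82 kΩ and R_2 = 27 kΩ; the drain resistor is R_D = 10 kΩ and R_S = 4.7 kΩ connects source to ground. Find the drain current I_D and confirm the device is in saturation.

I_D ≈ 0.32 mA

V_G = V_DD·R_2/(R_1+R_2) = 16×27/109 = 3.96 V.
Assume saturation: I_D = (k_n/2)(V_GS − V_t)² with V_GS = V_G − I_D·R_S = 3.96 − 4.7·I_D.
Substituting gives 36.4·I_D² − 31.5·I_D + 6.36 = 0, with roots I_D = 0.324 or 0.539 mA.
The root I_D = 0.539 mA gives V_GS = 1.43 V ≤ V_t, so take I_D = 0.324 mA.
Then V_GS = 2.44 V and V_DS = V_DD − I_D(R_D+R_S) = 16 − 0.324×14.7 = 11.2 V.
Saturation requires V_DS ≥ V_GS − V_t = 0.443 V; 11.2 ≥ 0.443 ✓.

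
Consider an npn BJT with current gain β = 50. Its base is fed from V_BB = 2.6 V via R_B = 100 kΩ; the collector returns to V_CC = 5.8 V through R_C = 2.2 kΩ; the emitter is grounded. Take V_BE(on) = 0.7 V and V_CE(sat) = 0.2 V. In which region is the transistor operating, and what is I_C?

active; I_C ≈ 0.95 mA

Assume active. Base-emitter loop: I_B = (V_BB − V_BE)/R_B = (2.6 − 0.7)/100 = 0.019 mA.
I_C = β·I_B = 50×0.019 = 0.95 mA.
V_CE = V_CC − I_C·R_C = 5.8 − 0.95×2.2 = 3.71 V > V_CE(sat), so the active-region assumption holds.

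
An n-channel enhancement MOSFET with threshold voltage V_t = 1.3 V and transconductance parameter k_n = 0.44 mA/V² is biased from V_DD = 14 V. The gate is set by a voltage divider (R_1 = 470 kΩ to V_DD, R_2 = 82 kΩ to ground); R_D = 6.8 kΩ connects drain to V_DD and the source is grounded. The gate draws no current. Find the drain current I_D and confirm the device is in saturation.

I_D ≈ 0.13 mA

V_G = V_DD·R_2/(R_1+R_2) = 14×82/552 = 2.08 V. With the source grounded, V_GS = V_G = 2.08 V.
Assume saturation: I_D = (k_n/2)(V_GS − V_t)² = (0.44/2)×(2.08 − 1.3)² = 0.22×0.78² = 0.134 mA.
V_DS = V_DD − I_D·R_D = 14 − 0.134×6.8 = 13.1 V.
Saturation requires V_DS ≥ V_GS − V_t = 0.78 V; 13.1 ≥ 0.78 ✓.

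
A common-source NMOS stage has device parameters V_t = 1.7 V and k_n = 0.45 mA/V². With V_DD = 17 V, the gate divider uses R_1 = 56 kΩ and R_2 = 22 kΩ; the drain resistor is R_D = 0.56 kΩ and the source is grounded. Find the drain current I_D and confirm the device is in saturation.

I_D ≈ 2.2 mA

V_G = V_DD·R_2/(R_1+R_2) = 17×22/78 = 4.79 V. With the source grounded, V_GS = V_G = 4.79 V.
Assume saturation: I_D = (k_n/2)(V_GS − V_t)² = (0.45/2)×(4.79 − 1.7)² = 0.225×3.09² = 2.16 mA.
V_DS = V_DD − I_D·R_D = 17 − 2.16×0.56 = 15.8 V.
Saturation requires V_DS ≥ V_GS − V_t = 3.09 V; 15.8 ≥ 3.09 ✓.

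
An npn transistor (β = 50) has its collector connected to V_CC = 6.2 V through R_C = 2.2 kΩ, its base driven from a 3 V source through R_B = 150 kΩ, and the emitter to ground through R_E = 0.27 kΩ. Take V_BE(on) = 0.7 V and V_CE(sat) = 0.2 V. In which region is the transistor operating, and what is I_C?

Assume active. Base-emitter loop: I_B = (V_BB − V_BE)/(R_B + (β+1)R_E) = (3 − 0.7)/(150 + 51×0.27) = 0.014 mA.
I_C = β·I_B = 50×0.014 = 0.702 mA.
V_CE = V_CC − I_C·R_C − I_E·R_E = 6.2 − 0.702×2.2 − 0.716×0.27 = 4.46 V > V_CE(sat), so the active-region assumption holds.

active; I_C ≈ 0.7 mA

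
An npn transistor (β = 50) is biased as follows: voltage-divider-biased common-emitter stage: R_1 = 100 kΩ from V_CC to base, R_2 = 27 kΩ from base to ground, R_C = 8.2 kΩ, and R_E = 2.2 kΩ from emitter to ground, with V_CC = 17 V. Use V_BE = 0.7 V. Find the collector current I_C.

Thevenize the base divider: V_Th = V_CC·R_2/(R_1+R_2) = 17×27/127 = 3.61 V, R_Th = R_1‖R_2 = 21.3 kΩ.
Base-emitter loop: V_Th = I_B·R_Th + V_BE + (β+1)I_B·R_E, so I_B = (3.61 − 0.7) / (21.3 + 51×2.2) = 0.0218 mA.
I_C = β·I_B = 50×0.0218 = 1.09 mA, and I_E = (β+1)I_B = 1.11 mA.
V_CE = V_CC − I_C·R_C − I_E·R_E = 17 − 1.09×8.2 − 1.11×2.2 = 5.6 V.
V_CE = 5.6 V > 0.2 V confirms active-region operation.

I_C ≈ 1.1 mA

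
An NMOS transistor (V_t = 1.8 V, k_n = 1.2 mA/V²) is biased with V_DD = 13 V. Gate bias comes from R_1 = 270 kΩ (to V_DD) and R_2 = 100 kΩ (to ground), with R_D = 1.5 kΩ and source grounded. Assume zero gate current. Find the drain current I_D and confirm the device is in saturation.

I_D ≈ 1.8 mA

V_G = V_DD·R_2/(R_1+R_2) = 13×100/370 = 3.51 V. With the source grounded, V_GS = V_G = 3.51 V.
Assume saturation: I_D = (k_n/2)(V_GS − V_t)² = (1.2/2)×(3.51 − 1.8)² = 0.6×1.71² = 1.76 mA.
V_DS = V_DD − I_D·R_D = 13 − 1.76×1.5 = 10.4 V.
Saturation requires V_DS ≥ V_GS − V_t = 1.71 V; 10.4 ≥ 1.71 ✓.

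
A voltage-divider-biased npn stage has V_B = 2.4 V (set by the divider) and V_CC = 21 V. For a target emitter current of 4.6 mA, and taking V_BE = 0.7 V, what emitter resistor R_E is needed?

V_E = V_B − V_BE = 2.4 − 0.7 = 1.7 V.
R_E = V_E / I_E = 1.7 / 4.6 = 0.37 kΩ.

R_E ≈ 0.37 kΩ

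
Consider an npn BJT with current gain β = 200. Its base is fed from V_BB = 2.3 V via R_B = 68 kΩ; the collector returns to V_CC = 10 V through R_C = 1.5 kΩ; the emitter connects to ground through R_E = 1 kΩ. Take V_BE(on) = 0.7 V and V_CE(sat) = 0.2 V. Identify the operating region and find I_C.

active; I_C ≈ 1.2 mA

Assume active. Base-emitter loop: I_B = (V_BB − V_BE)/(R_B + (β+1)R_E) = (2.3 − 0.7)/(68 + 201×1) = 0.00595 mA.
I_C = β·I_B = 200×0.00595 = 1.19 mA.
V_CE = V_CC − I_C·R_C − I_E·R_E = 10 − 1.19×1.5 − 1.2×1 = 7.02 V > V_CE(sat), so the active-region assumption holds.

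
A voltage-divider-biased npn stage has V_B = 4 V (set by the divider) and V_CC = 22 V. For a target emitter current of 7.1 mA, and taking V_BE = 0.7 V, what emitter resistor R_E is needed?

V_E = V_B − V_BE = 4 − 0.7 = 3.3 V.
R_E = V_E / I_E = 3.3 / 7.1 = 0.465 kΩ.

R_E ≈ 0.46 kΩ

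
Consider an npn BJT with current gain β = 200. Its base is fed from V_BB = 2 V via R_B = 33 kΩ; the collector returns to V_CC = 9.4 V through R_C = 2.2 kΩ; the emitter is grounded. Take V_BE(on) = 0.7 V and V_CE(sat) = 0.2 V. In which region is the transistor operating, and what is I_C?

saturation; I_C ≈ 4.2 mA

Assume active: I_B = (2 − 0.7)/33 = 0.0394 mA, giving I_C = β·I_B = 7.88 mA.
But then V_CE = 9.4 − 7.88×2.2 = -7.93 V < V_CE(sat) = 0.2 V — impossible in the active region.
So the transistor is saturated. With V_CE = 0.2 V, I_C = (V_CC − 0.2)/R_C = 9.2/2.2 = 4.18 mA.
Check: β·I_B = 7.88 mA > I_C = 4.18 mA, confirming saturation.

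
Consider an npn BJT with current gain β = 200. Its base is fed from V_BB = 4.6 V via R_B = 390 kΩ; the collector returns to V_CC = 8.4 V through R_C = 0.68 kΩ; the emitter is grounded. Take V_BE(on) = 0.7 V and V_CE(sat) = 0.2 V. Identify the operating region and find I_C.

Assume active. Base-emitter loop: I_B = (V_BB − V_BE)/R_B = (4.6 − 0.7)/390 = 0.01 mA.
I_C = β·I_B = 200×0.01 = 2 mA.
V_CE = V_CC − I_C·R_C = 8.4 − 2×0.68 = 7.04 V > V_CE(sat), so the active-region assumption holds.

active; I_C ≈ 2 mA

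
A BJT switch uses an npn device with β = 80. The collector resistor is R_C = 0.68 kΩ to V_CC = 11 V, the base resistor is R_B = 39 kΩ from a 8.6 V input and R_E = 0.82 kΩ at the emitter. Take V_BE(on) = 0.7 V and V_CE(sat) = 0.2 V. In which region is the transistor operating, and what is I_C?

active; I_C ≈ 6 mA

Assume active. Base-emitter loop: I_B = (V_BB − V_BE)/(R_B + (β+1)R_E) = (8.6 − 0.7)/(39 + 81×0.82) = 0.0749 mA.
I_C = β·I_B = 80×0.0749 = 6 mA.
V_CE = V_CC − I_C·R_C − I_E·R_E = 11 − 6×0.68 − 6.07×0.82 = 1.95 V > V_CE(sat), so the active-region assumption holds.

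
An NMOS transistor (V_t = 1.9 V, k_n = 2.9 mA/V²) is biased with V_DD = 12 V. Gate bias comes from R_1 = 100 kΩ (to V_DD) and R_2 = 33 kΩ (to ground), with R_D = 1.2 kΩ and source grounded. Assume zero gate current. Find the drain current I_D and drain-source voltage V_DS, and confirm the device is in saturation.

V_G = V_DD·R_2/(R_1+R_2) = 12×33/133 = 2.98 V. With the source grounded, V_GS = V_G = 2.98 V.
Assume saturation: I_D = (k_n/2)(V_GS − V_t)² = (2.9/2)×(2.98 − 1.9)² = 1.45×1.08² = 1.68 mA.
V_DS = V_DD − I_D·R_D = 12 − 1.68×1.2 = 9.98 V.
Saturation requires V_DS ≥ V_GS − V_t = 1.08 V; 9.98 ≥ 1.08 ✓.

I_D ≈ 1.7 mA, V_DS ≈ 10 V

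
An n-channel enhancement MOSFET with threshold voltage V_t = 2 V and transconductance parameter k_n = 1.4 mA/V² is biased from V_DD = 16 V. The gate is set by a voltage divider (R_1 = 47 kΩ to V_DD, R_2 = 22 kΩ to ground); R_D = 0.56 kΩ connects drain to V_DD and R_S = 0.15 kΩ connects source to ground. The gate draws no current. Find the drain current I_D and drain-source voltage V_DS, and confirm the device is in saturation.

V_G = V_DD·R_2/(R_1+R_2) = 16×22/69 = 5.1 V.
Assume saturation: I_D = (k_n/2)(V_GS − V_t)² with V_GS = V_G − I_D·R_S = 5.1 − 0.15·I_D.
Substituting gives 0.0158·I_D² − 1.65·I_D + 6.73 = 0, with roots I_D = 4.25 or 101 mA.
The root I_D = 101 mA gives V_GS = -9.99 V ≤ V_t, so take I_D = 4.25 mA.
Then V_GS = 4.46 V and V_DS = V_DD − I_D(R_D+R_S) = 16 − 4.25×0.71 = 13 V.
Saturation requires V_DS ≥ V_GS − V_t = 2.46 V; 13 ≥ 2.46 ✓.

I_D ≈ 4.2 mA, V_DS ≈ 13 V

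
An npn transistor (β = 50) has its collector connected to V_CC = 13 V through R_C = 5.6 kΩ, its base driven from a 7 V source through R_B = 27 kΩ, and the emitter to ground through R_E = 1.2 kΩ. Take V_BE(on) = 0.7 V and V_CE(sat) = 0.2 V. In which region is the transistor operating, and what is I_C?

Assume active: I_B = (7 − 0.7)/(27 + 51×1.2) = 0.0714 mA, I_C = β·I_B = 3.57 mA.
Then V_CE = 13 − 3.57×5.6 − 3.64×1.2 = -11.4 V < 0.2 V — the active assumption fails.
Re-solve with V_CE = 0.2 V. KCL at the emitter: V_E/R_E = (V_BB−0.7−V_E)/R_B + (V_CC−0.2−V_E)/R_C, giving V_E = 2.4 V.
I_C = (V_CC − 0.2 − V_E)/R_C = (12.8 − 2.4)/5.6 = 1.86 mA.
Check: I_B = (6.3 − 2.4)/27 = 0.144 mA, and β·I_B = 7.22 mA > I_C, confirming saturation.

saturation; I_C ≈ 1.9 mA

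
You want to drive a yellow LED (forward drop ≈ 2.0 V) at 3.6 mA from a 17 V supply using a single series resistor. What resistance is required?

The resistor drops V_S − V_D = 17 − 2.0 = 15 V at 3.6 mA.
R = 15 V / 3.6 mA = 4.17 kΩ.

R ≈ 4.2 kΩ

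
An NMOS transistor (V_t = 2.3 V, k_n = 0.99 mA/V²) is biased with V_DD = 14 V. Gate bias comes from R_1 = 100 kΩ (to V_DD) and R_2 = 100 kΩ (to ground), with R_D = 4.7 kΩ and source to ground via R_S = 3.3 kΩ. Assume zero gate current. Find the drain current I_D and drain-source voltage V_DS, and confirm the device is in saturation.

I_D ≈ 0.99 mA, V_DS ≈ 6 V

V_G = V_DD·R_2/(R_1+R_2) = 14×100/200 = 7 V.
Assume saturation: I_D = (k_n/2)(V_GS − V_t)² with V_GS = V_G − I_D·R_S = 7 − 3.3·I_D.
Substituting gives 5.39·I_D² − 16.4·I_D + 10.9 = 0, with roots I_D = 0.995 or 2.04 mA.
The root I_D = 2.04 mA gives V_GS = 0.27 V ≤ V_t, so take I_D = 0.995 mA.
Then V_GS = 3.72 V and V_DS = V_DD − I_D(R_D+R_S) = 14 − 0.995×8 = 6.04 V.
Saturation requires V_DS ≥ V_GS − V_t = 1.42 V; 6.04 ≥ 1.42 ✓.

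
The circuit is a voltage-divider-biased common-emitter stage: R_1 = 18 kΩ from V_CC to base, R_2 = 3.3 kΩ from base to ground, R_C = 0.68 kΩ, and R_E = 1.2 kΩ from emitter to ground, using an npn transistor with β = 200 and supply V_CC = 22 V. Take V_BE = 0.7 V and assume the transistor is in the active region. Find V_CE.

Thevenize the base divider: V_Th = V_CC·R_2/(R_1+R_2) = 22×3.3/21.3 = 3.41 V, R_Th = R_1‖R_2 = 2.79 kΩ.
Base-emitter loop: V_Th = I_B·R_Th + V_BE + (β+1)I_B·R_E, so I_B = (3.41 − 0.7) / (2.79 + 201×1.2) = 0.0111 mA.
I_C = β·I_B = 200×0.0111 = 2.22 mA, and I_E = (β+1)I_B = 2.23 mA.
V_CE = V_CC − I_C·R_C − I_E·R_E = 22 − 2.22×0.68 − 2.23×1.2 = 17.8 V.
V_CE = 17.8 V > 0.2 V confirms active-region operation.

V_CE ≈ 18 V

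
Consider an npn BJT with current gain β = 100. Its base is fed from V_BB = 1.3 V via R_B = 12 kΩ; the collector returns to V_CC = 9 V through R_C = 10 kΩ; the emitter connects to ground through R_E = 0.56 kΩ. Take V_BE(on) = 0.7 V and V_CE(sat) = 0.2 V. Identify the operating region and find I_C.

saturation; I_C ≈ 0.83 mA

Assume active: I_B = (1.3 − 0.7)/(12 + 101×0.56) = 0.00875 mA, I_C = β·I_B = 0.875 mA.
Then V_CE = 9 − 0.875×10 − 0.884×0.56 = -0.246 V < 0.2 V — the active assumption fails.
Re-solve with V_CE = 0.2 V. KCL at the emitter: V_E/R_E = (V_BB−0.7−V_E)/R_B + (V_CC−0.2−V_E)/R_C, giving V_E = 0.472 V.
I_C = (V_CC − 0.2 − V_E)/R_C = (8.8 − 0.472)/10 = 0.833 mA.
Check: I_B = (0.6 − 0.472)/12 = 0.0106 mA, and β·I_B = 1.06 mA > I_C, confirming saturation.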